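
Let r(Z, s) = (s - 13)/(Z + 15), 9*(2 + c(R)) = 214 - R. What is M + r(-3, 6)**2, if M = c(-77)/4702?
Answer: 117383/338544 ≈ 0.34673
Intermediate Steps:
c(R) = 196/9 - R/9 (c(R) = -2 + (214 - R)/9 = -2 + (214/9 - R/9) = 196/9 - R/9)
M = 91/14106 (M = (196/9 - 1/9*(-77))/4702 = (196/9 + 77/9)*(1/4702) = (91/3)*(1/4702) = 91/14106 ≈ 0.0064512)
r(Z, s) = (-13 + s)/(15 + Z)
M + r(-3, 6)**2 = 91/14106 + ((-13 + 6)/(15 - 3))**2 = 91/14106 + (-7/12)**2 = 91/14106 + 49/144 = 117383/338544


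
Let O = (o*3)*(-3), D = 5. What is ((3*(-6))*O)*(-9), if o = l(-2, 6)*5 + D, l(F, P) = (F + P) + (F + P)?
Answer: -65610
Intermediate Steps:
l(F, P) = 2*F + 2*P
o = 45 (o = (2*(-2) + 2*6)*5 + 5 = (-4 + 12)*5 + 5 = 8*5 + 5 = 40 + 5 = 45)
O = -405 (O = (45*3)*(-3) = 135*(-3) = -405)
((3*(-6))*O)*(-9) = ((3*(-6))*(-405))*(-9) = -18*(-405)*(-9) = 7290*(-9) = -65610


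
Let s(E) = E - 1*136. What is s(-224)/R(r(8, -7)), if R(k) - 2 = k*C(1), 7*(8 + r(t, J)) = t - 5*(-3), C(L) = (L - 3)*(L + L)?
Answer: -1260/73 ≈ -17.260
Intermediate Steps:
C(L) = 2*L*(-3 + L) (C(L) = (-3 + L)*(2*L) = 2*L*(-3 + L))
s(E) = -136 + E (s(E) = E - 136 = -136 + E)
r(t, J) = -41/7 + t/7 (r(t, J) = -8 + (t - 5*(-3))/7 = -8 + (t + 15)/7 = -8 + (15 + t)/7 = -8 + (15/7 + t/7) = -41/7 + t/7)
R(k) = 2 - 4*k (R(k) = 2 + k*(2*1*(-3 + 1)) = 2 + k*(2*1*(-2)) = 2 + k*(-4) = 2 - 4*k)
s(-224)/R(r(8, -7)) = (-136 - 224)/(2 - 4*(-41/7 + (⅐)*8)) = -360/(2 - 4*(-41/7 + 8/7)) = -360/(2 - 4*(-33/7)) = -360/(2 + 132/7) = -360/146/7 = -360*7/146 = -1260/73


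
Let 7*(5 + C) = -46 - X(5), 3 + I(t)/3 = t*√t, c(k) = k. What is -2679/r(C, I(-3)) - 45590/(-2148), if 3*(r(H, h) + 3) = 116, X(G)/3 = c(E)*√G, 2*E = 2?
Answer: -6192673/114918 ≈ -53.888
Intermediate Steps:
E = 1 (E = (½)*2 = 1)
X(G) = 3*√G (X(G) = 3*(1*√G) = 3*√G)
I(t) = -9 + 3*t^(3/2) (I(t) = -9 + 3*(t*√t) = -9 + 3*t^(3/2))
C = -81/7 - 3*√5/7 (C = -5 + (-46 - 3*√5)/7 = -5 + (-46/7 - 3*√5/7) = -81/7 - 3*√5/7 ≈ -12.530)
r(H, h) = 107/3 (r(H, h) = -3 + (⅓)*116 = -3 + 116/3 = 107/3)
-2679/r(C, I(-3)) - 45590/(-2148) = -2679/107/3 - 45590/(-2148) = -2679*3/107 - 45590*(-1/2148) = -8037/107 + 22795/1074 = -6192673/114918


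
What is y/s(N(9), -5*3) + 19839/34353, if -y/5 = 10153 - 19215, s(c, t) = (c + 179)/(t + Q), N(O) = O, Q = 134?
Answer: 30871887817/1076394 ≈ 28681.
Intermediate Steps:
s(c, t) = (179 + c)/(134 + t) (s(c, t) = (c + 179)/(t + 134) = (179 + c)/(134 + t))
y = 45310 (y = -5*(10153 - 19215) = -5*(-9062) = 45310)
y/s(N(9), -5*3) + 19839/34353 = 45310/(((179 + 9)/(134 - 5*3))) + 19839/34353 = 45310/((188/(134 - 15))) + 19839*(1/34353) = 45310/((188/119)) + 6613/11451 = 45310/(((1/119)*188)) + 6613/11451 = 45310/(188/119) + 6613/11451 = 45310*(119/188) + 6613/11451 = 2695945/94 + 6613/11451 = 30871887817/1076394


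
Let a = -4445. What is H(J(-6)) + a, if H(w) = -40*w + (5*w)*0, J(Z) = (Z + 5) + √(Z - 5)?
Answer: -4405 - 40*I*√11 ≈ -4405.0 - 132.67*I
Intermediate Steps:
J(Z) = 5 + Z + √(-5 + Z) (J(Z) = (5 + Z) + √(-5 + Z) = 5 + Z + √(-5 + Z))
H(w) = -40*w (H(w) = -40*w + 0 = -40*w)
H(J(-6)) + a = -40*(5 - 6 + √(-5 - 6)) - 4445 = -40*(5 - 6 + √(-11)) - 4445 = -40*(5 - 6 + I*√11) - 4445 = -40*(-1 + I*√11) - 4445 = (40 - 40*I*√11) - 4445 = -4405 - 40*I*√11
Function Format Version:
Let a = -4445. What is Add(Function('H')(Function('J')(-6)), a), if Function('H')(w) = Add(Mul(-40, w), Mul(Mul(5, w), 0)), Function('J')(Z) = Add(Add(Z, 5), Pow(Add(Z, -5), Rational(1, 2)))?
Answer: Add(-4405, Mul(-40, I, Pow(11, Rational(1, 2)))) ≈ Add(-4405.0, Mul(-132.67, I))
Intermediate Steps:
Function('J')(Z) = Add(5, Z, Pow(Add(-5, Z), Rational(1, 2))) (Function('J')(Z) = Add(Add(5, Z), Pow(Add(-5, Z), Rational(1, 2))) = Add(5, Z, Pow(Add(-5, Z), Rational(1, 2))))
Function('H')(w) = Mul(-40, w) (Function('H')(w) = Add(Mul(-40, w), 0) = Mul(-40, w))
Add(Function('H')(Function('J')(-6)), a) = Add(Mul(-40, Add(5, -6, Pow(Add(-5, -6), Rational(1, 2)))), -4445) = Add(Mul(-40, Add(5, -6, Pow(-11, Rational(1, 2)))), -4445) = Add(Mul(-40, Add(5, -6, Mul(I, Pow(11, Rational(1, 2))))), -4445) = Add(Mul(-40, Add(-1, Mul(I, Pow(11, Rational(1, 2))))), -4445) = Add(Add(40, Mul(-40, I, Pow(11, Rational(1, 2)))), -4445) = Add(-4405, Mul(-40, I, Pow(11, Rational(1, 2))))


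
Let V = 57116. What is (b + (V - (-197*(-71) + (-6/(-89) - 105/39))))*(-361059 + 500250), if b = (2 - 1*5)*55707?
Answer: -1535980254849/89 ≈ -1.7258e+10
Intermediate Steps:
b = -167121 (b = (2 - 5)*55707 = -3*55707 = -167121)
(b + (V - (-197*(-71) + (-6/(-89) - 105/39))))*(-361059 + 500250) = (-167121 + (57116 - (-197*(-71) + (-6/(-89) - 105/39))))*(-361059 + 500250) = (-167121 + (57116 - (13987 + (-6*(-1/89) - 105*1/39))))*139191 = (-167121 + (57116 - (13987 + (6/89 - 35/13))))*139191 = (-167121 + (57116 - (13987 - 3037/1157)))*139191 = (-167121 + (57116 - 1*16179922/1157))*139191 = (-167121 + (57116 - 16179922/1157))*139191 = (-167121 + 49903290/1157)*139191 = -143455707/1157*139191 = -1535980254849/89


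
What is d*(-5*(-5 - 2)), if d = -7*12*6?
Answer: -17640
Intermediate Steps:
d = -504 (d = -84*6 = -504)
d*(-5*(-5 - 2)) = -(-2520)*(-5 - 2) = -(-2520)*(-7) = -504*35 = -17640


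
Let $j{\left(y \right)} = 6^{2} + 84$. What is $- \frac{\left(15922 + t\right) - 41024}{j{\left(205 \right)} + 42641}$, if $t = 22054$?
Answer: $\frac{3048}{42761} \approx 0.07128$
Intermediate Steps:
$j{\left(y \right)} = 120$ ($j{\left(y \right)} = 36 + 84 = 120$)
$- \frac{\left(15922 + t\right) - 41024}{j{\left(205 \right)} + 42641} = - \frac{\left(15922 + 22054\right) - 41024}{120 + 42641} = - \frac{37976 - 41024}{42761} = - \frac{-3048}{42761} = \left(-1\right) \left(- \frac{3048}{42761}\right) = \frac{3048}{42761}$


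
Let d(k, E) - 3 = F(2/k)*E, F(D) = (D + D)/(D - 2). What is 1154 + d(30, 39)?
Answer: 33475/29 ≈ 1154.3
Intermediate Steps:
F(D) = 2*D/(-2 + D) (F(D) = (2*D)/(-2 + D) = 2*D/(-2 + D))
d(k, E) = 3 + 4*E/(k*(-2 + 2/k)) (d(k, E) = 3 + (2*(2/k)/(-2 + 2/k))*E = 3 + (4/(k*(-2 + 2/k)))*E = 3 + 4*E/(k*(-2 + 2/k)))
1154 + d(30, 39) = 1154 + (-3 - 2*39 + 3*30)/(-1 + 30) = 1154 + (-3 - 78 + 90)/29 = 1154 + (1/29)*9 = 1154 + 9/29 = 33475/29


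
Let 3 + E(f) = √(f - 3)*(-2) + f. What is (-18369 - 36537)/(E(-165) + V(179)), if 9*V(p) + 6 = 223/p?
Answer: 24015054715434/75455762713 - 569994779304*I*√42/75455762713 ≈ 318.27 - 48.956*I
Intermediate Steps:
V(p) = -⅔ + 223/(9*p) (V(p) = -⅔ + (223/p)/9 = -⅔ + 223/(9*p))
E(f) = -3 + f - 2*√(-3 + f) (E(f) = -3 + (√(f - 3)*(-2) + f) = -3 + (√(-3 + f)*(-2) + f) = -3 + (-2*√(-3 + f) + f) = -3 + (f - 2*√(-3 + f)) = -3 + f - 2*√(-3 + f))
(-18369 - 36537)/(E(-165) + V(179)) = (-18369 - 36537)/((-3 - 165 - 2*√(-3 - 165)) + (⅑)*(223 - 6*179)/179) = -54906/((-3 - 165 - 4*I*√42) + (⅑)*(1/179)*(223 - 1074)) = -54906/((-3 - 165 - 4*I*√42) + (⅑)*(1/179)*(-851)) = -54906/((-3 - 165 - 4*I*√42) - 851/1611) = -54906/((-168 - 4*I*√42) - 851/1611) = -54906/(-271499/1611 - 4*I*√42)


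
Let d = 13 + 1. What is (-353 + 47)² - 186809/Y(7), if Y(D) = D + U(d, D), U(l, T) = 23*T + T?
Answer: 2314213/25 ≈ 92569.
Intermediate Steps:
d = 14
U(l, T) = 24*T
Y(D) = 25*D (Y(D) = D + 24*D = 25*D)
(-353 + 47)² - 186809/Y(7) = (-353 + 47)² - 186809/(25*7) = (-306)² - 186809/175 = 93636 - 186809/175 = 93636 - 1*26687/25 = 93636 - 26687/25 = 2314213/25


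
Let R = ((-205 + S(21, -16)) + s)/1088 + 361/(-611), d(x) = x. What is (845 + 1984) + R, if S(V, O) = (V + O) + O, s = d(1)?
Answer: 1880104539/664768 ≈ 2828.2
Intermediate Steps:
s = 1
S(V, O) = V + 2*O (S(V, O) = (O + V) + O = V + 2*O)
R = -524133/664768 (R = ((-205 + (21 + 2*(-16))) + 1)/1088 + 361/(-611) = ((-205 + (21 - 32)) + 1)*(1/1088) + 361*(-1/611) = ((-205 - 11) + 1)*(1/1088) - 361/611 = (-216 + 1)*(1/1088) - 361/611 = -215*1/1088 - 361/611 = -215/1088 - 361/611 = -524133/664768 ≈ -0.78844)
(845 + 1984) + R = (845 + 1984) - 524133/664768 = 2829 - 524133/664768 = 1880104539/664768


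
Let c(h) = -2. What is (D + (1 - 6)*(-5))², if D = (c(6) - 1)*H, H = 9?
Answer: 4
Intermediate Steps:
D = -27 (D = (-2 - 1)*9 = -3*9 = -27)
(D + (1 - 6)*(-5))² = (-27 + (1 - 6)*(-5))² = (-27 - 5*(-5))² = (-27 + 25)² = (-2)² = 4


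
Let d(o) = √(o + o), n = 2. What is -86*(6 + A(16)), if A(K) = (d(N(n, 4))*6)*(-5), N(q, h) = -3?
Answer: -516 + 2580*I*√6 ≈ -516.0 + 6319.7*I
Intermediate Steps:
d(o) = √2*√o (d(o) = √(2*o) = √2*√o)
A(K) = -30*I*√6 (A(K) = ((√2*√(-3))*6)*(-5) = ((√2*(I*√3))*6)*(-5) = ((I*√6)*6)*(-5) = (6*I*√6)*(-5) = -30*I*√6)
-86*(6 + A(16)) = -86*(6 - 30*I*√6) = -516 + 2580*I*√6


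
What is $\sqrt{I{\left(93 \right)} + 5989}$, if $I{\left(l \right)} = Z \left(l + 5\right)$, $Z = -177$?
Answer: $i \sqrt{11357} \approx 106.57 i$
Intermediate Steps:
$I{\left(l \right)} = -885 - 177 l$ ($I{\left(l \right)} = - 177 \left(l + 5\right) = - 177 \left(5 + l\right) = -885 - 177 l$)
$\sqrt{I{\left(93 \right)} + 5989} = \sqrt{\left(-885 - 16461\right) + 5989} = \sqrt{-17346 + 5989} = \sqrt{-11357} = i \sqrt{11357}$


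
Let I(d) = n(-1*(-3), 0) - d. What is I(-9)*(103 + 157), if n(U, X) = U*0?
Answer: 2340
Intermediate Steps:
n(U, X) = 0
I(d) = -d (I(d) = 0 - d = -d)
I(-9)*(103 + 157) = (-1*(-9))*(103 + 157) = 9*260 = 2340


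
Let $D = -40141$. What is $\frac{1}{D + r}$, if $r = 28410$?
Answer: $- \frac{1}{11731} \approx -8.5244 \cdot 10^{-5}$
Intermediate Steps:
$\frac{1}{D + r} = \frac{1}{-40141 + 28410} = \frac{1}{-11731} = - \frac{1}{11731}$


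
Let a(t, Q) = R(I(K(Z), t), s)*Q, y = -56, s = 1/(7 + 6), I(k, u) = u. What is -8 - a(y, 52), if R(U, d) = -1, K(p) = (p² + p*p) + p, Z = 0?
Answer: 44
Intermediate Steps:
K(p) = p + 2*p² (K(p) = (p² + p²) + p = 2*p² + p = p + 2*p²)
s = 1/13 ≈ 0.076923
a(t, Q) = -Q
-8 - a(y, 52) = -8 - (-1)*52 = -8 - 1*(-52) = -8 + 52 = 44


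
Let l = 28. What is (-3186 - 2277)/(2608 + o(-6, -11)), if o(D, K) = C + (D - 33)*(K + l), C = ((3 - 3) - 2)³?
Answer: -5463/1937 ≈ -2.8203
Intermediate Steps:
C = -8 (C = (0 - 2)³ = (-2)³ = -8)
o(D, K) = -8 + (-33 + D)*(28 + K) (o(D, K) = -8 + (D - 33)*(K + 28) = -8 + (-33 + D)*(28 + K))
(-3186 - 2277)/(2608 + o(-6, -11)) = (-3186 - 2277)/(2608 + (-932 - 33*(-11) + 28*(-6) - 6*(-11))) = -5463/(2608 + (-932 + 363 - 168 + 66)) = -5463/(2608 - 671) = -5463/1937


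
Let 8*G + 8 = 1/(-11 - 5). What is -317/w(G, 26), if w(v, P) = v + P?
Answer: -40576/3199 ≈ -12.684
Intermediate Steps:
G = -129/128 (G = -1 + 1/(8*(-11 - 5)) = -1 + (⅛)/(-16) = -1 + (⅛)*(-1/16) = -1 - 1/128 = -129/128 ≈ -1.0078)
w(v, P) = P + v
-317/w(G, 26) = -317/(26 - 129/128) = -317/3199/128 = -317*128/3199 = -40576/3199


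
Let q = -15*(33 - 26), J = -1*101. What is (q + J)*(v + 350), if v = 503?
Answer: -175718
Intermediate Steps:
J = -101
q = -105 (q = -15*7 = -105)
(q + J)*(v + 350) = (-105 - 101)*(503 + 350) = -206*853 = -175718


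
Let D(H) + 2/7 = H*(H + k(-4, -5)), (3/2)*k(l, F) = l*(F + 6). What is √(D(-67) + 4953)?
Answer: 2*√1060647/21 ≈ 98.083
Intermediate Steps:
k(l, F) = 2*l*(6 + F)/3 (k(l, F) = 2*(l*(F + 6))/3 = 2*(l*(6 + F))/3 = 2*l*(6 + F)/3)
D(H) = -2/7 + H*(-8/3 + H) (D(H) = -2/7 + H*(H + (⅔)*(-4)*(6 - 5)) = -2/7 + H*(H + (⅔)*(-4)*1) = -2/7 + H*(H - 8/3) = -2/7 + H*(-8/3 + H))
√(D(-67) + 4953) = √((-2/7 + (-67)² - 8/3*(-67)) + 4953) = √((-2/7 + 4489 + 536/3) + 4953) = √(98015/21 + 4953) = √(202028/21) = 2*√1060647/21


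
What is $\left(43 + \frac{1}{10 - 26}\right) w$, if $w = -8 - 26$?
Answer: $- \frac{11679}{8} \approx -1459.9$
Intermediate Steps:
$w = -34$ ($w = -8 - 26 = -34$)
$\left(43 + \frac{1}{10 - 26}\right) w = \left(43 + \frac{1}{10 - 26}\right) \left(-34\right) = \left(43 + \frac{1}{-16}\right) \left(-34\right) = \left(43 - \frac{1}{16}\right) \left(-34\right) = \frac{687}{16} \left(-34\right) = - \frac{11679}{8}$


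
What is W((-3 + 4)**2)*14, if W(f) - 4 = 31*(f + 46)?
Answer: 20454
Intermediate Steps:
W(f) = 1430 + 31*f (W(f) = 4 + 31*(f + 46) = 4 + 31*(46 + f) = 4 + (1426 + 31*f) = 1430 + 31*f)
W((-3 + 4)**2)*14 = (1430 + 31*(-3 + 4)**2)*14 = (1430 + 31*1**2)*14 = (1430 + 31*1)*14 = (1430 + 31)*14 = 1461*14 = 20454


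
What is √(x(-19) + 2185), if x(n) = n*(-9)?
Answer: 2*√589 ≈ 48.539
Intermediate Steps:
x(n) = -9*n
√(x(-19) + 2185) = √(-9*(-19) + 2185) = √(171 + 2185) = √2356 = 2*√589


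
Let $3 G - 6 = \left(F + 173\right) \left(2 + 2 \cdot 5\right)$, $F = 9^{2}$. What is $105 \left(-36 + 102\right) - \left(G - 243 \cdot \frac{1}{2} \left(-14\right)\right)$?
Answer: $4211$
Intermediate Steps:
$F = 81$
$G = 1018$ ($G = 2 + \frac{\left(81 + 173\right) \left(2 + 2 \cdot 5\right)}{3} = 2 + \frac{254 \left(2 + 10\right)}{3} = 2 + \frac{254 \cdot 12}{3} = 2 + \frac{1}{3} \cdot 3048 = 2 + 1016 = 1018$)
$105 \left(-36 + 102\right) - \left(G - 243 \cdot \frac{1}{2} \left(-14\right)\right) = 105 \left(-36 + 102\right) - \left(1018 - 243 \cdot \frac{1}{2} \left(-14\right)\right) = 105 \cdot 66 - \left(1018 - 243 \cdot \frac{1}{2} \left(-14\right)\right) = 6930 - \left(1018 - -1701\right) = 6930 - \left(1018 + 1701\right) = 6930 - 2719 = 4211$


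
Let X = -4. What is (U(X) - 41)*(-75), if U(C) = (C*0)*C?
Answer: 3075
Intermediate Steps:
U(C) = 0 (U(C) = 0*C = 0)
(U(X) - 41)*(-75) = (0 - 41)*(-75) = -41*(-75) = 3075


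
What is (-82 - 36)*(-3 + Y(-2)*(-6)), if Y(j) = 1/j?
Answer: 0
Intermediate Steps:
(-82 - 36)*(-3 + Y(-2)*(-6)) = (-82 - 36)*(-3 - 6/(-2)) = -118*(-3 - 1/2*(-6)) = -118*(-3 + 3) = -118*0 = 0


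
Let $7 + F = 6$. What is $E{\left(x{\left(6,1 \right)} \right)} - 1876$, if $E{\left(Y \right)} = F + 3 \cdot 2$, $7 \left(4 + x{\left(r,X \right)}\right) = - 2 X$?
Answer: $-1871$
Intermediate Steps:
$F = -1$ ($F = -7 + 6 = -1$)
$x{\left(r,X \right)} = -4 - \frac{2 X}{7}$ ($x{\left(r,X \right)} = -4 + \frac{\left(-2\right) X}{7} = -4 - \frac{2 X}{7}$)
$E{\left(Y \right)} = 5$ ($E{\left(Y \right)} = -1 + 3 \cdot 2 = -1 + 6 = 5$)
$E{\left(x{\left(6,1 \right)} \right)} - 1876 = 5 - 1876 = -1871$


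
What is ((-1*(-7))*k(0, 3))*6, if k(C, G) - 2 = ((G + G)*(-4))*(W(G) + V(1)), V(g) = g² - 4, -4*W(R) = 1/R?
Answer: 3192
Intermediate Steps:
W(R) = -1/(4*R)
V(g) = -4 + g²
k(C, G) = 2 - 8*G*(-3 - 1/(4*G)) (k(C, G) = 2 + ((G + G)*(-4))*(-1/(4*G) + (-4 + 1²)) = 2 + ((2*G)*(-4))*(-1/(4*G) + (-4 + 1)) = 2 + (-8*G)*(-1/(4*G) - 3) = 2 + (-8*G)*(-3 - 1/(4*G)) = 2 - 8*G*(-3 - 1/(4*G)))
((-1*(-7))*k(0, 3))*6 = ((-1*(-7))*(4 + 24*3))*6 = (7*(4 + 72))*6 = (7*76)*6 = 532*6 = 3192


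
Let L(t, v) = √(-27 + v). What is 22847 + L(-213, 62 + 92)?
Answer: 22847 + √127 ≈ 22858.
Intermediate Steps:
22847 + L(-213, 62 + 92) = 22847 + √(-27 + (62 + 92)) = 22847 + √(-27 + 154) = 22847 + √127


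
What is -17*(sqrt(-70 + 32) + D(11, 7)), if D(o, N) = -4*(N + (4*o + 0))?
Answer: 3468 - 17*I*sqrt(38) ≈ 3468.0 - 104.8*I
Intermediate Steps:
D(o, N) = -16*o - 4*N (D(o, N) = -4*(N + 4*o) = -16*o - 4*N)
-17*(sqrt(-70 + 32) + D(11, 7)) = -17*(sqrt(-70 + 32) + (-16*11 - 4*7)) = -17*(sqrt(-38) + (-176 - 28)) = -17*(I*sqrt(38) - 204) = -17*(-204 + I*sqrt(38)) = 3468 - 17*I*sqrt(38)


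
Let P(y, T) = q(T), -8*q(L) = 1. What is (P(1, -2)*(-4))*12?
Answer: 6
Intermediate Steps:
q(L) = -1/8 (q(L) = -1/8*1 = -1/8)
P(y, T) = -1/8
(P(1, -2)*(-4))*12 = -1/8*(-4)*12 = (1/2)*12 = 6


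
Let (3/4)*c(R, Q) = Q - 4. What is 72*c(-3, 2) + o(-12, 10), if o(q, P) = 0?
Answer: -192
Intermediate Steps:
c(R, Q) = -16/3 + 4*Q/3 (c(R, Q) = 4*(Q - 4)/3 = 4*(-4 + Q)/3 = -16/3 + 4*Q/3)
72*c(-3, 2) + o(-12, 10) = 72*(-16/3 + (4/3)*2) + 0 = 72*(-16/3 + 8/3) + 0 = 72*(-8/3) + 0 = -192 + 0 = -192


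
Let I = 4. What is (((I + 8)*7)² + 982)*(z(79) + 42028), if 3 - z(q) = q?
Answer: 337210176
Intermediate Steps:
z(q) = 3 - q
(((I + 8)*7)² + 982)*(z(79) + 42028) = (((4 + 8)*7)² + 982)*((3 - 1*79) + 42028) = ((12*7)² + 982)*((3 - 79) + 42028) = (84² + 982)*(-76 + 42028) = (7056 + 982)*41952 = 8038*41952 = 337210176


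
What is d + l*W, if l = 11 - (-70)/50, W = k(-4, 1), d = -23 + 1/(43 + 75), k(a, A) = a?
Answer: -42829/590 ≈ -72.592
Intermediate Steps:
d = -2713/118 (d = -23 + 1/118 = -2713/118 ≈ -22.992)
W = -4
l = 62/5 (l = 11 - (-70)/50 = 11 - 1*(-7/5) = 11 + 7/5 = 62/5 ≈ 12.400)
d + l*W = -2713/118 + (62/5)*(-4) = -2713/118 - 248/5 = -42829/590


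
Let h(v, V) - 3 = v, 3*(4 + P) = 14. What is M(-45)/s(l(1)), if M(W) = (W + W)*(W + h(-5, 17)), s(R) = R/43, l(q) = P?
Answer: 272835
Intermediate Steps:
P = ⅔ (P = -4 + (⅓)*14 = -4 + 14/3 = ⅔ ≈ 0.66667)
l(q) = ⅔
h(v, V) = 3 + v
s(R) = R/43 (s(R) = R*(1/43) = R/43)
M(W) = 2*W*(-2 + W) (M(W) = (W + W)*(W + (3 - 5)) = (2*W)*(W - 2) = (2*W)*(-2 + W) = 2*W*(-2 + W))
M(-45)/s(l(1)) = (2*(-45)*(-2 - 45))/(((1/43)*(⅔))) = (2*(-45)*(-47))/(2/129) = 4230*(129/2) = 272835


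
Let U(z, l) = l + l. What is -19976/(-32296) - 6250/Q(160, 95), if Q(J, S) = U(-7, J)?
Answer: -222111/11744 ≈ -18.913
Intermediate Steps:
U(z, l) = 2*l
Q(J, S) = 2*J
-19976/(-32296) - 6250/Q(160, 95) = -19976/(-32296) - 6250/(2*160) = -19976*(-1/32296) - 6250/320 = 227/367 - 6250*1/320 = 227/367 - 625/32 = -222111/11744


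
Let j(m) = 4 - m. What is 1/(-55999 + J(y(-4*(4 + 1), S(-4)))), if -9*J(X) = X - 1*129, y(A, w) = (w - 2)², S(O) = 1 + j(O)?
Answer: -9/503911 ≈ -1.7860e-5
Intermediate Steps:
S(O) = 5 - O (S(O) = 1 + (4 - O) = 5 - O)
y(A, w) = (-2 + w)²
J(X) = 43/3 - X/9 (J(X) = -(X - 1*129)/9 = -(X - 129)/9 = -(-129 + X)/9 = 43/3 - X/9)
1/(-55999 + J(y(-4*(4 + 1), S(-4)))) = 1/(-55999 + (43/3 - (-2 + (5 - 1*(-4)))²/9)) = 1/(-55999 + (43/3 - (-2 + (5 + 4))²/9)) = 1/(-55999 + (43/3 - (-2 + 9)²/9)) = 1/(-55999 + (43/3 - ⅑*7²)) = 1/(-55999 + (43/3 - ⅑*49)) = 1/(-55999 + (43/3 - 49/9)) = 1/(-55999 + 80/9) = 1/(-503911/9) = -9/503911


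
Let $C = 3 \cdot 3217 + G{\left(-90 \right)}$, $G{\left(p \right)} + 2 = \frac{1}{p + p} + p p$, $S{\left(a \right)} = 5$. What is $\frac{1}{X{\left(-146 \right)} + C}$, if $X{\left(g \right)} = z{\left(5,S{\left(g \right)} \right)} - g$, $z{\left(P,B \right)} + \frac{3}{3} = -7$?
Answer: $\frac{180}{3219659} \approx 5.5907 \cdot 10^{-5}$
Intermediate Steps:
$z{\left(P,B \right)} = -8$ ($z{\left(P,B \right)} = -1 - 7 = -8$)
$X{\left(g \right)} = -8 - g$
$G{\left(p \right)} = -2 + p^{2} + \frac{1}{2 p}$ ($G{\left(p \right)} = -2 + \left(\frac{1}{p + p} + p p\right) = -2 + \left(\frac{1}{2 p} + p^{2}\right) = -2 + \left(p^{2} + \frac{1}{2 p}\right) = -2 + p^{2} + \frac{1}{2 p}$)
$C = \frac{3194819}{180}$ ($C = 3 \cdot 3217 + \left(-2 + \left(-90\right)^{2} + \frac{1}{2 \left(-90\right)}\right) = 9651 + \left(-2 + 8100 + \frac{1}{2} \left(- \frac{1}{90}\right)\right) = 9651 - - \frac{1457639}{180} = 9651 + \frac{1457639}{180} = \frac{3194819}{180} \approx 17749.0$)
$\frac{1}{X{\left(-146 \right)} + C} = \frac{1}{\left(-8 - -146\right) + \frac{3194819}{180}} = \frac{1}{\left(-8 + 146\right) + \frac{3194819}{180}} = \frac{1}{138 + \frac{3194819}{180}} = \frac{1}{\frac{3219659}{180}} = \frac{180}{3219659}$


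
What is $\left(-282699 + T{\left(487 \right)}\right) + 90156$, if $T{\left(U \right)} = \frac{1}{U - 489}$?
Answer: $- \frac{385087}{2} \approx -1.9254 \cdot 10^{5}$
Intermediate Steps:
$T{\left(U \right)} = \frac{1}{-489 + U}$
$\left(-282699 + T{\left(487 \right)}\right) + 90156 = \left(-282699 + \frac{1}{-489 + 487}\right) + 90156 = \left(-282699 + \frac{1}{-2}\right) + 90156 = \left(-282699 - \frac{1}{2}\right) + 90156 = - \frac{565399}{2} + 90156 = - \frac{385087}{2}$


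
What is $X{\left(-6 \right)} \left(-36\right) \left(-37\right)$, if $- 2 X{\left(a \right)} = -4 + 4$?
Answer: $0$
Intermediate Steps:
$X{\left(a \right)} = 0$ ($X{\left(a \right)} = - \frac{-4 + 4}{2} = \left(- \frac{1}{2}\right) 0 = 0$)
$X{\left(-6 \right)} \left(-36\right) \left(-37\right) = 0 \left(-36\right) \left(-37\right) = 0 \left(-37\right) = 0$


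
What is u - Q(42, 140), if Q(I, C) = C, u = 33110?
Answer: 32970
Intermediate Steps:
u - Q(42, 140) = 33110 - 1*140 = 33110 - 140 = 32970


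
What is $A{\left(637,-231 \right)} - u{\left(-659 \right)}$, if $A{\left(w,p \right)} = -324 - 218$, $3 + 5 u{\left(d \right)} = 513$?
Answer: $-644$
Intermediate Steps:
$u{\left(d \right)} = 102$ ($u{\left(d \right)} = - \frac{3}{5} + \frac{1}{5} \cdot 513 = - \frac{3}{5} + \frac{513}{5} = 102$)
$A{\left(w,p \right)} = -542$
$A{\left(637,-231 \right)} - u{\left(-659 \right)} = -542 - 102 = -644$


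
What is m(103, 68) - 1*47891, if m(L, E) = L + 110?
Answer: -47678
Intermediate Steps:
m(L, E) = 110 + L
m(103, 68) - 1*47891 = (110 + 103) - 1*47891 = 213 - 47891 = -47678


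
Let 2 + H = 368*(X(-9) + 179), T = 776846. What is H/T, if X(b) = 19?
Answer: 36431/388423 ≈ 0.093792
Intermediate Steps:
H = 72862 (H = -2 + 368*(19 + 179) = -2 + 368*198 = -2 + 72864 = 72862)
H/T = 72862/776846 = 72862*(1/776846) = 36431/388423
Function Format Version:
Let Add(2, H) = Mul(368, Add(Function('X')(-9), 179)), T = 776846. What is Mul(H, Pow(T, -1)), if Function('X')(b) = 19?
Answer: Rational(36431, 388423) ≈ 0.093792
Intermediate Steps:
H = 72862 (H = Add(-2, Mul(368, Add(19, 179))) = Add(-2, Mul(368, 198)) = Add(-2, 72864) = 72862)
Mul(H, Pow(T, -1)) = Mul(72862, Pow(776846, -1)) = Mul(72862, Rational(1, 776846)) = Rational(36431, 388423)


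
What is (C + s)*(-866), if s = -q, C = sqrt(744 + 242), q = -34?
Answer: -29444 - 866*sqrt(986) ≈ -56637.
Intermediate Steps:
C = sqrt(986) ≈ 31.401
s = 34 (s = -1*(-34) = 34)
(C + s)*(-866) = (sqrt(986) + 34)*(-866) = (34 + sqrt(986))*(-866) = -29444 - 866*sqrt(986)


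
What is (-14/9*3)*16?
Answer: -224/3 ≈ -74.667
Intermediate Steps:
(-14/9*3)*16 = (-14*⅑*3)*16 = -14/9*3*16 = -14/3*16 = -224/3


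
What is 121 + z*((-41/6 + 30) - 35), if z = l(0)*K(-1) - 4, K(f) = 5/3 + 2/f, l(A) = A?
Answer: 505/3 ≈ 168.33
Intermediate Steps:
K(f) = 5/3 + 2/f (K(f) = 5*(⅓) + 2/f = 5/3 + 2/f)
z = -4 (z = 0*(5/3 + 2/(-1)) - 4 = 0*(5/3 + 2*(-1)) - 4 = 0*(5/3 - 2) - 4 = 0*(-⅓) - 4 = 0 - 4 = -4)
121 + z*((-41/6 + 30) - 35) = 121 - 4*((-41/6 + 30) - 35) = 121 - 4*(139/6 - 35) = 121 - 4*(-71/6) = 121 + 142/3 = 505/3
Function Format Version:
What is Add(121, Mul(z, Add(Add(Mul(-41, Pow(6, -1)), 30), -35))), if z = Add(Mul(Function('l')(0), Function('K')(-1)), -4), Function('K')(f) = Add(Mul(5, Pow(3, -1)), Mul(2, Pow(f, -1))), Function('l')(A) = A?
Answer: Rational(505, 3) ≈ 168.33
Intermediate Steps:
Function('K')(f) = Add(Rational(5, 3), Mul(2, Pow(f, -1))) (Function('K')(f) = Add(Mul(5, Rational(1, 3)), Mul(2, Pow(f, -1))) = Add(Rational(5, 3), Mul(2, Pow(f, -1))))
z = -4 (z = Add(Mul(0, Add(Rational(5, 3), Mul(2, Pow(-1, -1)))), -4) = Add(Mul(0, Add(Rational(5, 3), Mul(2, -1))), -4) = Add(Mul(0, Add(Rational(5, 3), -2)), -4) = Add(Mul(0, Rational(-1, 3)), -4) = Add(0, -4) = -4)
Add(121, Mul(z, Add(Add(Mul(-41, Pow(6, -1)), 30), -35))) = Add(121, Mul(-4, Add(Add(Mul(-41, Pow(6, -1)), 30), -35))) = Add(121, Mul(-4, Add(Add(Mul(-41, Rational(1, 6)), 30), -35))) = Add(121, Mul(-4, Add(Add(Rational(-41, 6), 30), -35))) = Add(121, Mul(-4, Add(Rational(139, 6), -35))) = Add(121, Mul(-4, Rational(-71, 6))) = Add(121, Rational(142, 3)) = Rational(505, 3)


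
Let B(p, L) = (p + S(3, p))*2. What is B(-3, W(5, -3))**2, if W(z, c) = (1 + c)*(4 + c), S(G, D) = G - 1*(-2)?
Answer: 16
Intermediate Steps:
S(G, D) = 2 + G (S(G, D) = G + 2 = 2 + G)
B(p, L) = 10 + 2*p (B(p, L) = (p + (2 + 3))*2 = (p + 5)*2 = (5 + p)*2 = 10 + 2*p)
B(-3, W(5, -3))**2 = (10 + 2*(-3))**2 = (10 - 6)**2 = 4**2 = 16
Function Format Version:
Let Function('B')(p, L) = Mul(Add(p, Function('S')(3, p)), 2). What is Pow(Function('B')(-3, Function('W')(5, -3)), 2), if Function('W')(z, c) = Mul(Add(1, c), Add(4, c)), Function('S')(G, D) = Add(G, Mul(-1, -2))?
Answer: 16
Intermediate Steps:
Function('S')(G, D) = Add(2, G) (Function('S')(G, D) = Add(G, 2) = Add(2, G))
Function('B')(p, L) = Add(10, Mul(2, p)) (Function('B')(p, L) = Mul(Add(p, Add(2, 3)), 2) = Mul(Add(p, 5), 2) = Mul(Add(5, p), 2) = Add(10, Mul(2, p)))
Pow(Function('B')(-3, Function('W')(5, -3)), 2) = Pow(Add(10, Mul(2, -3)), 2) = Pow(Add(10, -6), 2) = Pow(4, 2) = 16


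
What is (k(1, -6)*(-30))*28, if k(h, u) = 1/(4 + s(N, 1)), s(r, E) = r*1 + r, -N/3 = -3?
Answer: -420/11 ≈ -38.182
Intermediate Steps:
N = 9 (N = -3*(-3) = 9)
s(r, E) = 2*r (s(r, E) = r + r = 2*r)
k(h, u) = 1/22 (k(h, u) = 1/(4 + 2*9) = 1/(4 + 18) = 1/22)
(k(1, -6)*(-30))*28 = ((1/22)*(-30))*28 = -15/11*28 = -420/11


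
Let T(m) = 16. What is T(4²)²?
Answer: 256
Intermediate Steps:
T(4²)² = 16² = 256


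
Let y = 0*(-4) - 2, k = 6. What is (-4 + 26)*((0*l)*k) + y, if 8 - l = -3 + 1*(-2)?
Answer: -2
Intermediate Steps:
l = 13 (l = 8 - (-3 + 1*(-2)) = 8 - (-3 - 2) = 8 - 1*(-5) = 8 + 5 = 13)
y = -2 (y = 0 - 2 = -2)
(-4 + 26)*((0*l)*k) + y = (-4 + 26)*((0*13)*6) - 2 = 22*(0*6) - 2 = 22*0 - 2 = 0 - 2 = -2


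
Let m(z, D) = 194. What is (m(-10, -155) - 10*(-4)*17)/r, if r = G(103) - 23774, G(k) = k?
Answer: -874/23671 ≈ -0.036923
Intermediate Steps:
r = -23671 (r = 103 - 23774 = -23671)
(m(-10, -155) - 10*(-4)*17)/r = (194 - 10*(-4)*17)/(-23671) = (194 - (-40)*17)*(-1/23671) = (194 - 1*(-680))*(-1/23671) = (194 + 680)*(-1/23671) = 874*(-1/23671) = -874/23671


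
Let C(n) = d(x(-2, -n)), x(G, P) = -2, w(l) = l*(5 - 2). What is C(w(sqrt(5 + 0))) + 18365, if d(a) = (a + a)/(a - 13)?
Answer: 275479/15 ≈ 18365.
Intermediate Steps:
w(l) = 3*l (w(l) = l*3 = 3*l)
d(a) = 2*a/(-13 + a) (d(a) = (2*a)/(-13 + a) = 2*a/(-13 + a))
C(n) = 4/15 (C(n) = 2*(-2)/(-13 - 2) = 2*(-2)/(-15) = 2*(-2)*(-1/15) = 4/15)
C(w(sqrt(5 + 0))) + 18365 = 4/15 + 18365 = 275479/15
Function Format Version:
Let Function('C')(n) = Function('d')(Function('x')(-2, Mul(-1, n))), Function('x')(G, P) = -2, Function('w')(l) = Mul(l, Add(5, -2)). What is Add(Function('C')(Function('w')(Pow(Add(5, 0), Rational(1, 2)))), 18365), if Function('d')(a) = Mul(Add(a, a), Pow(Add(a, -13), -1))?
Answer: Rational(275479, 15) ≈ 18365.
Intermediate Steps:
Function('w')(l) = Mul(3, l) (Function('w')(l) = Mul(l, 3) = Mul(3, l))
Function('d')(a) = Mul(2, a, Pow(Add(-13, a), -1)) (Function('d')(a) = Mul(Mul(2, a), Pow(Add(-13, a), -1)) = Mul(2, a, Pow(Add(-13, a), -1)))
Function('C')(n) = Rational(4, 15) (Function('C')(n) = Mul(2, -2, Pow(Add(-13, -2), -1)) = Mul(2, -2, Pow(-15, -1)) = Mul(2, -2, Rational(-1, 15)) = Rational(4, 15))
Add(Function('C')(Function('w')(Pow(Add(5, 0), Rational(1, 2)))), 18365) = Add(Rational(4, 15), 18365) = Rational(275479, 15)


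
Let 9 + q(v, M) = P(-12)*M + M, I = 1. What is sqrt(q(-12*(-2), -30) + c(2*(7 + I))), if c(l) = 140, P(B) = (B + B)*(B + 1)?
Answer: I*sqrt(7819) ≈ 88.425*I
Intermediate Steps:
P(B) = 2*B*(1 + B) (P(B) = (2*B)*(1 + B) = 2*B*(1 + B))
q(v, M) = -9 + 265*M (q(v, M) = -9 + ((2*(-12)*(1 - 12))*M + M) = -9 + ((2*(-12)*(-11))*M + M) = -9 + (264*M + M) = -9 + 265*M)
sqrt(q(-12*(-2), -30) + c(2*(7 + I))) = sqrt((-9 + 265*(-30)) + 140) = sqrt((-9 - 7950) + 140) = sqrt(-7959 + 140) = sqrt(-7819) = I*sqrt(7819)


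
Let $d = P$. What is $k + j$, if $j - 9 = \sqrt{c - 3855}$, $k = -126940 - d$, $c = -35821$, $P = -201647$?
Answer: $74716 + 2 i \sqrt{9919} \approx 74716.0 + 199.19 i$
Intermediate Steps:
$d = -201647$
$k = 74707$ ($k = -126940 - -201647 = -126940 + 201647 = 74707$)
$j = 9 + 2 i \sqrt{9919}$ ($j = 9 + \sqrt{-35821 - 3855} = 9 + \sqrt{-39676} = 9 + 2 i \sqrt{9919} \approx 9.0 + 199.19 i$)
$k + j = 74707 + \left(9 + 2 i \sqrt{9919}\right) = 74716 + 2 i \sqrt{9919}$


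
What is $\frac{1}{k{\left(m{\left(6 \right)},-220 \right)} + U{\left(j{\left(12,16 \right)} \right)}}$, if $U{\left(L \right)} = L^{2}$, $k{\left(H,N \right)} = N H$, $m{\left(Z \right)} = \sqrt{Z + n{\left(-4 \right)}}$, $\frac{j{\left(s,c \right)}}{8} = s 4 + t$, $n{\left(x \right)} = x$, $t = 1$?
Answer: $\frac{4802}{737891503} + \frac{55 \sqrt{2}}{5903132024} \approx 6.5209 \cdot 10^{-6}$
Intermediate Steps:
$j{\left(s,c \right)} = 8 + 32 s$ ($j{\left(s,c \right)} = 8 \left(s 4 + 1\right) = 8 \left(4 s + 1\right) = 8 \left(1 + 4 s\right) = 8 + 32 s$)
$m{\left(Z \right)} = \sqrt{-4 + Z}$ ($m{\left(Z \right)} = \sqrt{Z - 4} = \sqrt{-4 + Z}$)
$k{\left(H,N \right)} = H N$
$\frac{1}{k{\left(m{\left(6 \right)},-220 \right)} + U{\left(j{\left(12,16 \right)} \right)}} = \frac{1}{\sqrt{-4 + 6} \left(-220\right) + \left(8 + 32 \cdot 12\right)^{2}} = \frac{1}{\sqrt{2} \left(-220\right) + \left(8 + 384\right)^{2}} = \frac{1}{- 220 \sqrt{2} + 392^{2}} = \frac{1}{- 220 \sqrt{2} + 153664} = \frac{1}{153664 - 220 \sqrt{2}}$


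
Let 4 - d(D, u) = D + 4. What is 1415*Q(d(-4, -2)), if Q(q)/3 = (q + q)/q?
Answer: 8490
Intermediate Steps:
d(D, u) = -D (d(D, u) = 4 - (D + 4) = 4 - (4 + D) = 4 + (-4 - D) = -D)
Q(q) = 6 (Q(q) = 3*((q + q)/q) = 3*((2*q)/q) = 3*2 = 6)
1415*Q(d(-4, -2)) = 1415*6 = 8490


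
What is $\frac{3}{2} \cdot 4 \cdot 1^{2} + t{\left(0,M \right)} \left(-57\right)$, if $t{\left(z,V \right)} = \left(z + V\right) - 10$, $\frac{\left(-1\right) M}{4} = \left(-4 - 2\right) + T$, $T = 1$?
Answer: $-564$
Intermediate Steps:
$M = 20$ ($M = - 4 \left(\left(-4 - 2\right) + 1\right) = - 4 \left(-6 + 1\right) = \left(-4\right) \left(-5\right) = 20$)
$t{\left(z,V \right)} = -10 + V + z$ ($t{\left(z,V \right)} = \left(V + z\right) - 10 = -10 + V + z$)
$\frac{3}{2} \cdot 4 \cdot 1^{2} + t{\left(0,M \right)} \left(-57\right) = \frac{3}{2} \cdot 4 \cdot 1^{2} + \left(-10 + 20 + 0\right) \left(-57\right) = 3 \cdot \frac{1}{2} \cdot 4 \cdot 1 + 10 \left(-57\right) = \frac{3}{2} \cdot 4 \cdot 1 - 570 = 6 \cdot 1 - 570 = 6 - 570 = -564$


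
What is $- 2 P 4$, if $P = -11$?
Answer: $88$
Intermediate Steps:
$- 2 P 4 = \left(-2\right) \left(-11\right) 4 = 22 \cdot 4 = 88$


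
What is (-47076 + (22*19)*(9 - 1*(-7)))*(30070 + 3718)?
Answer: -1364629744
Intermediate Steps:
(-47076 + (22*19)*(9 - 1*(-7)))*(30070 + 3718) = (-47076 + 418*(9 + 7))*33788 = (-47076 + 418*16)*33788 = (-47076 + 6688)*33788 = -40388*33788 = -1364629744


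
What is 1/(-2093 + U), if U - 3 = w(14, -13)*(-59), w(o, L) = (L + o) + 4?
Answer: -1/2385 ≈ -0.00041929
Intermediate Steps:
w(o, L) = 4 + L + o
U = -292 (U = 3 + (4 - 13 + 14)*(-59) = 3 + 5*(-59) = 3 - 295 = -292)
1/(-2093 + U) = 1/(-2093 - 292) = 1/(-2385) = -1/2385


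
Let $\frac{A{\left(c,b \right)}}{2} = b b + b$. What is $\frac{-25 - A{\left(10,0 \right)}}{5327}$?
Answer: $- \frac{25}{5327} \approx -0.0046931$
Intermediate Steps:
$A{\left(c,b \right)} = 2 b + 2 b^{2}$ ($A{\left(c,b \right)} = 2 \left(b b + b\right) = 2 \left(b^{2} + b\right) = 2 \left(b + b^{2}\right) = 2 b + 2 b^{2}$)
$\frac{-25 - A{\left(10,0 \right)}}{5327} = \frac{-25 - 2 \cdot 0 \left(1 + 0\right)}{5327} = \left(-25 - 2 \cdot 0 \cdot 1\right) \frac{1}{5327} = \left(-25 - 0\right) \frac{1}{5327} = \left(-25 + 0\right) \frac{1}{5327} = \left(-25\right) \frac{1}{5327} = - \frac{25}{5327}$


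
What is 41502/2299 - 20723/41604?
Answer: 1679007031/95647596 ≈ 17.554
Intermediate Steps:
41502/2299 - 20723/41604 = 1679007031/95647596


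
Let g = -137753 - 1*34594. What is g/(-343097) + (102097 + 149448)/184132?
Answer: 118038932669/63175136804 ≈ 1.8684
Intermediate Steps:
g = -172347 (g = -137753 - 34594 = -172347)
g/(-343097) + (102097 + 149448)/184132 = -172347/(-343097) + (102097 + 149448)/184132 = -172347*(-1/343097) + 251545*(1/184132) = 172347/343097 + 251545/184132 = 118038932669/63175136804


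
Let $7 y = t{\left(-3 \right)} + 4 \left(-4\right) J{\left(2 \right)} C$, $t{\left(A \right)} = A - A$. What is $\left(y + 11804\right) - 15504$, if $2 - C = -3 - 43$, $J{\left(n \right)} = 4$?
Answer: $- \frac{28972}{7} \approx -4138.9$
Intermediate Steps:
$t{\left(A \right)} = 0$
$C = 48$ ($C = 2 - \left(-3 - 43\right) = 2 - -46 = 2 + 46 = 48$)
$y = - \frac{3072}{7}$ ($y = \frac{0 + 4 \left(-4\right) 4 \cdot 48}{7} = \frac{0 + \left(-16\right) 4 \cdot 48}{7} = \frac{0 - 3072}{7} = \frac{1}{7} \left(-3072\right) = - \frac{3072}{7} \approx -438.86$)
$\left(y + 11804\right) - 15504 = \left(- \frac{3072}{7} + 11804\right) - 15504 = \frac{79556}{7} - 15504 = - \frac{28972}{7}$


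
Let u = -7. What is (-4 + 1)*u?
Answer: 21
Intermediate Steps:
(-4 + 1)*u = (-4 + 1)*(-7) = -3*(-7) = 21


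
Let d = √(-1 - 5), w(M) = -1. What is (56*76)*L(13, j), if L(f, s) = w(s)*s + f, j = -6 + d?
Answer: 80864 - 4256*I*√6 ≈ 80864.0 - 10425.0*I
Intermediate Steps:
d = I*√6 (d = √(-6) = I*√6 ≈ 2.4495*I)
j = -6 + I*√6 ≈ -6.0 + 2.4495*I
L(f, s) = f - s (L(f, s) = -s + f = f - s)
(56*76)*L(13, j) = (56*76)*(13 - (-6 + I*√6)) = 4256*(13 + (6 - I*√6)) = 4256*(19 - I*√6) = 80864 - 4256*I*√6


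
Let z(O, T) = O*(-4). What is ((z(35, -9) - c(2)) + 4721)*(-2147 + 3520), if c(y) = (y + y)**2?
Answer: 6267745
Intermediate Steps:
z(O, T) = -4*O
c(y) = 4*y**2 (c(y) = (2*y)**2 = 4*y**2)
((z(35, -9) - c(2)) + 4721)*(-2147 + 3520) = ((-4*35 - 4*2**2) + 4721)*(-2147 + 3520) = ((-140 - 4*4) + 4721)*1373 = ((-140 - 1*16) + 4721)*1373 = ((-140 - 16) + 4721)*1373 = (-156 + 4721)*1373 = 4565*1373 = 6267745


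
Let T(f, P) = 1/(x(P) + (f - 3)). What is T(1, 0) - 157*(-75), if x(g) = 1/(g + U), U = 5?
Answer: 105970/9 ≈ 11774.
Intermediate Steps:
x(g) = 1/(5 + g) (x(g) = 1/(g + 5) = 1/(5 + g))
T(f, P) = 1/(-3 + f + 1/(5 + P)) (T(f, P) = 1/(1/(5 + P) + (f - 3)) = 1/(1/(5 + P) + (-3 + f)) = 1/(-3 + f + 1/(5 + P)))
T(1, 0) - 157*(-75) = (5 + 0)/(1 + (-3 + 1)*(5 + 0)) - 157*(-75) = 5/(1 - 2*5) + 11775 = 5/(1 - 10) + 11775 = 5/(-9) + 11775 = -⅑*5 + 11775 = -5/9 + 11775 = 105970/9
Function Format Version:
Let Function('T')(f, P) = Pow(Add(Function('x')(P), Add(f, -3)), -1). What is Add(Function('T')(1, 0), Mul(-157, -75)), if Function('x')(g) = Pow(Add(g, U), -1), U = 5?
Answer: Rational(105970, 9) ≈ 11774.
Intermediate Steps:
Function('x')(g) = Pow(Add(5, g), -1) (Function('x')(g) = Pow(Add(g, 5), -1) = Pow(Add(5, g), -1))
Function('T')(f, P) = Pow(Add(-3, f, Pow(Add(5, P), -1)), -1) (Function('T')(f, P) = Pow(Add(Pow(Add(5, P), -1), Add(f, -3)), -1) = Pow(Add(Pow(Add(5, P), -1), Add(-3, f)), -1) = Pow(Add(-3, f, Pow(Add(5, P), -1)), -1))
Add(Function('T')(1, 0), Mul(-157, -75)) = Add(Mul(Pow(Add(1, Mul(Add(-3, 1), Add(5, 0))), -1), Add(5, 0)), Mul(-157, -75)) = Add(Mul(Pow(Add(1, Mul(-2, 5)), -1), 5), 11775) = Add(Mul(Pow(Add(1, -10), -1), 5), 11775) = Add(Mul(Pow(-9, -1), 5), 11775) = Add(Mul(Rational(-1, 9), 5), 11775) = Add(Rational(-5, 9), 11775) = Rational(105970, 9)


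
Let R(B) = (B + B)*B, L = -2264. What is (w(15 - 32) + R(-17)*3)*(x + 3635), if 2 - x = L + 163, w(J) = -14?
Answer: 9869360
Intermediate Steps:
R(B) = 2*B**2 (R(B) = (2*B)*B = 2*B**2)
x = 2103 (x = 2 - (-2264 + 163) = 2 - 1*(-2101) = 2 + 2101 = 2103)
(w(15 - 32) + R(-17)*3)*(x + 3635) = (-14 + (2*(-17)**2)*3)*(2103 + 3635) = (-14 + (2*289)*3)*5738 = (-14 + 578*3)*5738 = (-14 + 1734)*5738 = 1720*5738 = 9869360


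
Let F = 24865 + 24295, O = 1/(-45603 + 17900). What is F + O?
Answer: 1361879479/27703 ≈ 49160.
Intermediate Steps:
O = -1/27703 (O = 1/(-27703) = -1/27703 ≈ -3.6097e-5)
F = 49160
F + O = 49160 - 1/27703 = 1361879479/27703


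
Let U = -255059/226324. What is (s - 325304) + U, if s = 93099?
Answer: -7507688497/32332 ≈ -2.3221e+5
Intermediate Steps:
U = -36437/32332 (U = -255059*1/226324 = -36437/32332 ≈ -1.1270)
(s - 325304) + U = (93099 - 325304) - 36437/32332 = -232205 - 36437/32332 = -7507688497/32332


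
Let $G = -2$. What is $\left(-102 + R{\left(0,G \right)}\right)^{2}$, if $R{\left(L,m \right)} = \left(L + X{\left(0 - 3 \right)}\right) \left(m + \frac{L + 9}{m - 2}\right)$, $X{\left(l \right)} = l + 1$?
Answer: $\frac{34969}{4} \approx 8742.3$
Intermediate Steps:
$X{\left(l \right)} = 1 + l$
$R{\left(L,m \right)} = \left(-2 + L\right) \left(m + \frac{9 + L}{-2 + m}\right)$ ($R{\left(L,m \right)} = \left(L + \left(1 + \left(0 - 3\right)\right)\right) \left(m + \frac{L + 9}{m - 2}\right) = \left(L + \left(1 + \left(0 - 3\right)\right)\right) \left(m + \frac{9 + L}{-2 + m}\right) = \left(L + \left(1 - 3\right)\right) \left(m + \frac{9 + L}{-2 + m}\right) = \left(L - 2\right) \left(m + \frac{9 + L}{-2 + m}\right) = \left(-2 + L\right) \left(m + \frac{9 + L}{-2 + m}\right)$)
$\left(-102 + R{\left(0,G \right)}\right)^{2} = \left(-102 + \frac{-18 + 0^{2} - 2 \left(-2\right)^{2} + 4 \left(-2\right) + 7 \cdot 0 + 0 \left(-2\right)^{2} - 0 \left(-2\right)}{-2 - 2}\right)^{2} = \left(-102 + \frac{-18 + 0 - 8 - 8 + 0 + 0 \cdot 4 + 0}{-4}\right)^{2} = \left(-102 - \frac{-18 + 0 - 8 - 8 + 0 + 0 + 0}{4}\right)^{2} = \left(-102 - - \frac{17}{2}\right)^{2} = \left(-102 + \frac{17}{2}\right)^{2} = \left(- \frac{187}{2}\right)^{2} = \frac{34969}{4}$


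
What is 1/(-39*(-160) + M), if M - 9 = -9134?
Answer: -1/2885 ≈ -0.00034662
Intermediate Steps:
M = -9125 (M = 9 - 9134 = -9125)
1/(-39*(-160) + M) = 1/(-39*(-160) - 9125) = 1/(6240 - 9125) = 1/(-2885) = -1/2885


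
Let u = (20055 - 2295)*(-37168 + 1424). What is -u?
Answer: 634813440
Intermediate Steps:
u = -634813440 (u = 17760*(-35744) = -634813440)
-u = -1*(-634813440) = 634813440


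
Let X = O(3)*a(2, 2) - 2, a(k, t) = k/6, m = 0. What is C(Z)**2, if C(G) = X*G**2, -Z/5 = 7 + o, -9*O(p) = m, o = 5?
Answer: 51840000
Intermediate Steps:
a(k, t) = k/6 (a(k, t) = k*(1/6) = k/6)
O(p) = 0 (O(p) = -1/9*0 = 0)
Z = -60 (Z = -5*(7 + 5) = -5*12 = -60)
X = -2 (X = 0*((1/6)*2) - 2 = 0*(1/3) - 2 = 0 - 2 = -2)
C(G) = -2*G**2
C(Z)**2 = (-2*(-60)**2)**2 = (-2*3600)**2 = (-7200)**2 = 51840000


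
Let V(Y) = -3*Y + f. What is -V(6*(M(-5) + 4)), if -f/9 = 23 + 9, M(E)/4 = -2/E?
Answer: 1944/5 ≈ 388.80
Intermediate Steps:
M(E) = -8/E (M(E) = 4*(-2/E) = -8/E)
f = -288 (f = -9*(23 + 9) = -9*32 = -288)
V(Y) = -288 - 3*Y (V(Y) = -3*Y - 288 = -288 - 3*Y)
-V(6*(M(-5) + 4)) = -(-288 - 18*(-8/(-5) + 4)) = -(-288 - 18*(-8*(-⅕) + 4)) = -(-288 - 18*(8/5 + 4)) = -(-288 - 18*28/5) = -(-288 - 3*168/5) = -(-288 - 504/5) = -1*(-1944/5) = 1944/5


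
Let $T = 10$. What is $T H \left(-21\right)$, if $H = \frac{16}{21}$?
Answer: $-160$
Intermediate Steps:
$H = \frac{16}{21}$ ($H = 16 \cdot \frac{1}{21} = \frac{16}{21} \approx 0.7619$)
$T H \left(-21\right) = 10 \cdot \frac{16}{21} \left(-21\right) = \frac{160}{21} \left(-21\right) = -160$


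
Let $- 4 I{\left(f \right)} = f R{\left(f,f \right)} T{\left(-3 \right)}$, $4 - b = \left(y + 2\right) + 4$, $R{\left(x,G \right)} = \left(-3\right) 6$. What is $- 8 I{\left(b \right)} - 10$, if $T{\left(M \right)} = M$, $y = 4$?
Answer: $-658$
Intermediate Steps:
$R{\left(x,G \right)} = -18$
$b = -6$ ($b = 4 - \left(\left(4 + 2\right) + 4\right) = 4 - \left(6 + 4\right) = 4 - 10 = -6$)
$I{\left(f \right)} = - \frac{27 f}{2}$ ($I{\left(f \right)} = - \frac{f \left(-18\right) \left(-3\right)}{4} = - \frac{- 18 f \left(-3\right)}{4} = - \frac{54 f}{4} = - \frac{27 f}{2}$)
$- 8 I{\left(b \right)} - 10 = - 8 \left(\left(- \frac{27}{2}\right) \left(-6\right)\right) - 10 = \left(-8\right) 81 - 10 = -648 - 10 = -658$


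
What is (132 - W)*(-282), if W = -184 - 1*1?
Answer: -89394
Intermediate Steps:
W = -185 (W = -184 - 1 = -185)
(132 - W)*(-282) = (132 - 1*(-185))*(-282) = (132 + 185)*(-282) = 317*(-282) = -89394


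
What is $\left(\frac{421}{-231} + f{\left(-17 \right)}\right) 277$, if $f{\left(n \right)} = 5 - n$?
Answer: $\frac{1291097}{231} \approx 5589.2$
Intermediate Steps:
$\left(\frac{421}{-231} + f{\left(-17 \right)}\right) 277 = \left(\frac{421}{-231} + \left(5 - -17\right)\right) 277 = \left(421 \left(- \frac{1}{231}\right) + \left(5 + 17\right)\right) 277 = \left(- \frac{421}{231} + 22\right) 277 = \frac{4661}{231} \cdot 277 = \frac{1291097}{231}$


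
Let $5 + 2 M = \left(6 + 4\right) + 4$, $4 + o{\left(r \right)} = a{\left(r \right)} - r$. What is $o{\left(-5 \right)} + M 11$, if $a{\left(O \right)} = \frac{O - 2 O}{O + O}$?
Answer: $50$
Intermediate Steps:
$a{\left(O \right)} = - \frac{1}{2}$ ($a{\left(O \right)} = \frac{\left(-1\right) O}{2 O} = - O \frac{1}{2 O} = - \frac{1}{2}$)
$o{\left(r \right)} = - \frac{9}{2} - r$ ($o{\left(r \right)} = -4 - \left(\frac{1}{2} + r\right) = - \frac{9}{2} - r$)
$M = \frac{9}{2}$ ($M = - \frac{5}{2} + \frac{\left(6 + 4\right) + 4}{2} = - \frac{5}{2} + \frac{10 + 4}{2} = - \frac{5}{2} + \frac{1}{2} \cdot 14 = - \frac{5}{2} + 7 = \frac{9}{2} \approx 4.5$)
$o{\left(-5 \right)} + M 11 = \left(- \frac{9}{2} - -5\right) + \frac{9}{2} \cdot 11 = \left(- \frac{9}{2} + 5\right) + \frac{99}{2} = \frac{1}{2} + \frac{99}{2} = 50$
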